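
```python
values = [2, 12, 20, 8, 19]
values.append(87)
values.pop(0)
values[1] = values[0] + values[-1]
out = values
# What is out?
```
Trace:
  values=[2, 12, 20, 8, 19]
  values=[2, 12, 20, 8, 19, 87]
  values=[12, 20, 8, 19, 87]
  values=[12, 99, 8, 19, 87]
  values=[12, 99, 8, 19, 87], out=[12, 99, 8, 19, 87]

Final answer: [12, 99, 8, 19, 87]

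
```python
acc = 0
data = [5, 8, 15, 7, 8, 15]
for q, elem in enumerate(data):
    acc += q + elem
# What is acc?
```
Trace:
  acc=0
  acc=5, q=0, elem=5
  acc=14, q=1, elem=8
  acc=31, q=2, elem=15
  acc=41, q=3, elem=7
  acc=53, q=4, elem=8
  acc=73, q=5, elem=15

Final answer: 73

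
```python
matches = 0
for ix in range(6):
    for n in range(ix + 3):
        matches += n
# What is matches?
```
Trace:
  matches=0
  matches=0, ix=0, n=0
  matches=1, ix=0, n=1
  matches=3, ix=0, n=2
  matches=3, ix=1, n=0
  matches=4, ix=1, n=1
  matches=6, ix=1, n=2
  matches=9, ix=1, n=3
  matches=9, ix=2, n=0
  matches=10, ix=2, n=1
  matches=12, ix=2, n=2
  matches=15, ix=2, n=3
  matches=19, ix=2, n=4
  matches=19, ix=3, n=0
  matches=20, ix=3, n=1
  matches=22, ix=3, n=2
  matches=25, ix=3, n=3
  matches=29, ix=3, n=4
  matches=34, ix=3, n=5
  matches=34, ix=4, n=0
  matches=35, ix=4, n=1
  matches=37, ix=4, n=2
  matches=40, ix=4, n=3
  matches=44, ix=4, n=4
  matches=49, ix=4, n=5
  matches=55, ix=4, n=6
  matches=55, ix=5, n=0
  matches=56, ix=5, n=1
  matches=58, ix=5, n=2
  matches=61, ix=5, n=3
  matches=65, ix=5, n=4
  matches=70, ix=5, n=5
  matches=76, ix=5, n=6
  matches=83, ix=5, n=7

Final answer: 83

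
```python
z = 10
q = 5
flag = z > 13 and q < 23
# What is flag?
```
Trace:
  z=10
  z=10, q=5
  z=10, q=5, flag=False

Final answer: False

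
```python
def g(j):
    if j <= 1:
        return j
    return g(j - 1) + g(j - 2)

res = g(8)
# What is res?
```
Call trace (a repeated sub-call is expanded the first time; later identical calls just restate its return value):
g(j=8)
  g(j=7)
    g(j=6)
      g(j=5)
        g(j=4)
          g(j=3)
            g(j=2)
              g(j=1)
              -> return 1
              g(j=0)
              -> return 0
            -> return 1
            g(j=1)
            -> return 1
          -> return 2
          g(j=2) -> return 1  (same call as traced above)
        -> return 3
        g(j=3) -> return 2  (same call as traced above)
      -> return 5
      g(j=4) -> return 3  (same call as traced above)
    -> return 8
    g(j=5) -> return 5  (same call as traced above)
  -> return 13
  g(j=6) -> return 8  (same call as traced above)
-> return 21

Final answer: 21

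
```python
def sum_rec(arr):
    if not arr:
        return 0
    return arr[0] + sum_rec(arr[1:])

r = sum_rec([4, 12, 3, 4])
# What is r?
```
Call trace:
sum_rec(arr=[4, 12, 3, 4])
  sum_rec(arr=[12, 3, 4])
    sum_rec(arr=[3, 4])
      sum_rec(arr=[4])
        sum_rec(arr=[])
        -> return 0
      -> return 4
    -> return 7
  -> return 19
-> return 23

Final answer: 23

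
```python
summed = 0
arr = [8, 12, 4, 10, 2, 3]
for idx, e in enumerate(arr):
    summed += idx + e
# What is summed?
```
Trace:
  summed=0
  summed=8, idx=0, e=8
  summed=21, idx=1, e=12
  summed=27, idx=2, e=4
  summed=40, idx=3, e=10
  summed=46, idx=4, e=2
  summed=54, idx=5, e=3

Final answer: 54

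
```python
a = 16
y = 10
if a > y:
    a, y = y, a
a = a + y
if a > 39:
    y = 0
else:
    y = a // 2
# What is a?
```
Trace:
  a=16
  a=16, y=10
  a=10, y=16
  a=26, y=16
  a=26, y=13

Final answer: 26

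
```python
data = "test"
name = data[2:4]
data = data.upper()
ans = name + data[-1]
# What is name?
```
Trace:
  data='test'
  data='test', name='st'
  data='TEST', name='st'
  data='TEST', name='st', ans='stT'

Final answer: 'st'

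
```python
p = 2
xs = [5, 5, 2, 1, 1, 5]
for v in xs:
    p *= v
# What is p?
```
Trace:
  p=2
  p=10, v=5
  p=50, v=5
  p=100, v=2
  p=100, v=1
  p=100, v=1
  p=500, v=5

Final answer: 500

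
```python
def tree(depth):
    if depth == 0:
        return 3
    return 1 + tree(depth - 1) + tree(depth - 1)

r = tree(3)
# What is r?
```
Call trace (a repeated sub-call is expanded the first time; later identical calls just restate its return value):
tree(depth=3)
  tree(depth=2)
    tree(depth=1)
      tree(depth=0)
      -> return 3
      tree(depth=0)
      -> return 3
    -> return 7
    tree(depth=1) -> return 7  (same call as traced above)
  -> return 15
  tree(depth=2) -> return 15  (same call as traced above)
-> return 31

Final answer: 31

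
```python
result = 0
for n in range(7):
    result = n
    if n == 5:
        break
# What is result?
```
Trace:
  result=0
  result=0, n=0
  result=1, n=1
  result=2, n=2
  result=3, n=3
  result=4, n=4
  result=5, n=5

Final answer: 5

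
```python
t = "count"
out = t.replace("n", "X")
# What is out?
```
Trace:
  t='count'
  t='count', out='couXt'

Final answer: 'couXt'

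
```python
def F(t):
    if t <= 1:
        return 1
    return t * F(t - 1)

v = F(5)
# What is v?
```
Call trace:
F(t=5)
  F(t=4)
    F(t=3)
      F(t=2)
        F(t=1)
        -> return 1
      -> return 2
    -> return 6
  -> return 24
-> return 120

Final answer: 120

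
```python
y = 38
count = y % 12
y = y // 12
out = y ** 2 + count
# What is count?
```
Trace:
  y=38
  y=38, count=2
  y=3, count=2
  y=3, count=2, out=11

Final answer: 2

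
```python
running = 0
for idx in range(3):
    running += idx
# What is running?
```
Trace:
  running=0
  running=0, idx=0
  running=1, idx=1
  running=3, idx=2

Final answer: 3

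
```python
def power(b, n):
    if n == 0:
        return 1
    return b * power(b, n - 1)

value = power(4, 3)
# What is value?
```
Call trace:
power(b=4, n=3)
  power(b=4, n=2)
    power(b=4, n=1)
      power(b=4, n=0)
      -> return 1
    -> return 4
  -> return 16
-> return 64

Final answer: 64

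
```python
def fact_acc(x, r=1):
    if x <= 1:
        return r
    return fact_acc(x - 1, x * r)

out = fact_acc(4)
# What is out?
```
Call trace:
fact_acc(x=4, r=1)
  fact_acc(x=3, r=4)
    fact_acc(x=2, r=12)
      fact_acc(x=1, r=24)
      -> return 24
    -> return 24
  -> return 24
-> return 24

Final answer: 24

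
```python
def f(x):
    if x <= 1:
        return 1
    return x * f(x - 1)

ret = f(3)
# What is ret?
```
Call trace:
f(x=3)
  f(x=2)
    f(x=1)
    -> return 1
  -> return 2
-> return 6

Final answer: 6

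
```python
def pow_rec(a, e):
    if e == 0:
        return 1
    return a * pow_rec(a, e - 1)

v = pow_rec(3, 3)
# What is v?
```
Call trace:
pow_rec(a=3, e=3)
  pow_rec(a=3, e=2)
    pow_rec(a=3, e=1)
      pow_rec(a=3, e=0)
      -> return 1
    -> return 3
  -> return 9
-> return 27

Final answer: 27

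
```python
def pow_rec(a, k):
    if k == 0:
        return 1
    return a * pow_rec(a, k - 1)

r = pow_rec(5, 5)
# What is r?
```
Call trace:
pow_rec(a=5, k=5)
  pow_rec(a=5, k=4)
    pow_rec(a=5, k=3)
      pow_rec(a=5, k=2)
        pow_rec(a=5, k=1)
          pow_rec(a=5, k=0)
          -> return 1
        -> return 5
      -> return 25
    -> return 125
  -> return 625
-> return 3125

Final answer: 3125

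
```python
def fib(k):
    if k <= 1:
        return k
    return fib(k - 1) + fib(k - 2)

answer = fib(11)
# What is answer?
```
Call trace (a repeated sub-call is expanded the first time; later identical calls just restate its return value):
fib(k=11)
  fib(k=10)
    fib(k=9)
      fib(k=8)
        fib(k=7)
          fib(k=6)
            fib(k=5)
              fib(k=4)
                fib(k=3)
                  fib(k=2)
                    fib(k=1)
                    -> return 1
                    fib(k=0)
                    -> return 0
                  -> return 1
                  fib(k=1)
                  -> return 1
                -> return 2
                fib(k=2) -> return 1  (same call as traced above)
              -> return 3
              fib(k=3) -> return 2  (same call as traced above)
            -> return 5
            fib(k=4) -> return 3  (same call as traced above)
          -> return 8
          fib(k=5) -> return 5  (same call as traced above)
        -> return 13
        fib(k=6) -> return 8  (same call as traced above)
      -> return 21
      fib(k=7) -> return 13  (same call as traced above)
    -> return 34
    fib(k=8) -> return 21  (same call as traced above)
  -> return 55
  fib(k=9) -> return 34  (same call as traced above)
-> return 89

Final answer: 89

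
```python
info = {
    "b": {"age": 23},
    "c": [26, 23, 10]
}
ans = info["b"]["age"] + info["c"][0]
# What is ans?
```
Trace:
  info={'b': {'age': 23}, 'c': [26, 23, 10]}
  info={'b': {'age': 23}, 'c': [26, 23, 10]}, ans=49

Final answer: 49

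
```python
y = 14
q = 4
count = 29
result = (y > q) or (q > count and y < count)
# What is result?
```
Trace:
  y=14
  y=14, q=4
  y=14, q=4, count=29
  y=14, q=4, count=29, result=True

Final answer: True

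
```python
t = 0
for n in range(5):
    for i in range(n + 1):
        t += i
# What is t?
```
Trace:
  t=0
  t=0, n=0, i=0
  t=0, n=1, i=0
  t=1, n=1, i=1
  t=1, n=2, i=0
  t=2, n=2, i=1
  t=4, n=2, i=2
  t=4, n=3, i=0
  t=5, n=3, i=1
  t=7, n=3, i=2
  t=10, n=3, i=3
  t=10, n=4, i=0
  t=11, n=4, i=1
  t=13, n=4, i=2
  t=16, n=4, i=3
  t=20, n=4, i=4

Final answer: 20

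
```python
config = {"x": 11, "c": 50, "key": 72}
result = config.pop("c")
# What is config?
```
Trace:
  config={'x': 11, 'c': 50, 'key': 72}
  config={'x': 11, 'key': 72}, result=50

Final answer: {'x': 11, 'key': 72}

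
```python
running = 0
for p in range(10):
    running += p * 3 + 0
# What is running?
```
Trace:
  running=0
  running=0, p=0
  running=3, p=1
  running=9, p=2
  running=18, p=3
  running=30, p=4
  running=45, p=5
  running=63, p=6
  running=84, p=7
  running=108, p=8
  running=135, p=9

Final answer: 135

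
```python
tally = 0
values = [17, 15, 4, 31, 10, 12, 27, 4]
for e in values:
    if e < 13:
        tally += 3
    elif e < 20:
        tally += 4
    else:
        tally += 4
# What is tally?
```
Trace:
  tally=0
  tally=4, e=17
  tally=8, e=15
  tally=11, e=4
  tally=15, e=31
  tally=18, e=10
  tally=21, e=12
  tally=25, e=27
  tally=28, e=4

Final answer: 28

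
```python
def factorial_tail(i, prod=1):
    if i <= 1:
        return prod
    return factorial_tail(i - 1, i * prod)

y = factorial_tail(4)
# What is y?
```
Call trace:
factorial_tail(i=4, prod=1)
  factorial_tail(i=3, prod=4)
    factorial_tail(i=2, prod=12)
      factorial_tail(i=1, prod=24)
      -> return 24
    -> return 24
  -> return 24
-> return 24

Final answer: 24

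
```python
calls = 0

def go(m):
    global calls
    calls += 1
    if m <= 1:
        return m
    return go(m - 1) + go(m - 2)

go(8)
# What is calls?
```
Call trace (a repeated sub-call is expanded the first time; later identical calls just restate its return value):
go(m=8)
  go(m=7)
    go(m=6)
      go(m=5)
        go(m=4)
          go(m=3)
            go(m=2)
              go(m=1)
              -> return 1
              go(m=0)
              -> return 0
            -> return 1
            go(m=1)
            -> return 1
          -> return 2
          go(m=2) -> return 1  (same call as traced above)
        -> return 3
        go(m=3) -> return 2  (same call as traced above)
      -> return 5
      go(m=4) -> return 3  (same call as traced above)
    -> return 8
    go(m=5) -> return 5  (same call as traced above)
  -> return 13
  go(m=6) -> return 8  (same call as traced above)
-> return 21

calls is incremented once per call, so count the calls in each subtree. Let C(m) = number of calls made by go(m).
C(0) = C(1) = 1 (base case, no recursion); C(m) = 1 + C(m - 1) + C(m - 2) otherwise.
C(2) = 1 + C(1) + C(0) = 1 + 1 + 1 = 3
C(3) = 1 + C(2) + C(1) = 1 + 3 + 1 = 5
C(4) = 1 + C(3) + C(2) = 1 + 5 + 3 = 9
C(5) = 1 + C(4) + C(3) = 1 + 9 + 5 = 15
C(6) = 1 + C(5) + C(4) = 1 + 15 + 9 = 25
C(7) = 1 + C(6) + C(5) = 1 + 25 + 15 = 41
C(8) = 1 + C(7) + C(6) = 1 + 41 + 25 = 67
calls = C(8) = 67

Final answer: 67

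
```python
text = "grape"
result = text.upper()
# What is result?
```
Trace:
  text='grape'
  text='grape', result='GRAPE'

Final answer: 'GRAPE'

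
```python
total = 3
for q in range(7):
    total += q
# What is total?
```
Trace:
  total=3
  total=3, q=0
  total=4, q=1
  total=6, q=2
  total=9, q=3
  total=13, q=4
  total=18, q=5
  total=24, q=6

Final answer: 24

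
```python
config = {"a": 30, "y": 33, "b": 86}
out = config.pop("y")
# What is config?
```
Trace:
  config={'a': 30, 'y': 33, 'b': 86}
  config={'a': 30, 'b': 86}, out=33

Final answer: {'a': 30, 'b': 86}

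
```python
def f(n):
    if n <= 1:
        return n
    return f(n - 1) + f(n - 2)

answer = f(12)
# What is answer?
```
Call trace (a repeated sub-call is expanded the first time; later identical calls just restate its return value):
f(n=12)
  f(n=11)
    f(n=10)
      f(n=9)
        f(n=8)
          f(n=7)
            f(n=6)
              f(n=5)
                f(n=4)
                  f(n=3)
                    f(n=2)
                      f(n=1)
                      -> return 1
                      f(n=0)
                      -> return 0
                    -> return 1
                    f(n=1)
                    -> return 1
                  -> return 2
                  f(n=2) -> return 1  (same call as traced above)
                -> return 3
                f(n=3) -> return 2  (same call as traced above)
              -> return 5
              f(n=4) -> return 3  (same call as traced above)
            -> return 8
            f(n=5) -> return 5  (same call as traced above)
          -> return 13
          f(n=6) -> return 8  (same call as traced above)
        -> return 21
        f(n=7) -> return 13  (same call as traced above)
      -> return 34
      f(n=8) -> return 21  (same call as traced above)
    -> return 55
    f(n=9) -> return 34  (same call as traced above)
  -> return 89
  f(n=10) -> return 55  (same call as traced above)
-> return 144

Final answer: 144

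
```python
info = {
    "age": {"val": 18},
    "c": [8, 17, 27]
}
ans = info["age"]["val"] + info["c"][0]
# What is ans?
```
Trace:
  info={'age': {'val': 18}, 'c': [8, 17, 27]}
  info={'age': {'val': 18}, 'c': [8, 17, 27]}, ans=26

Final answer: 26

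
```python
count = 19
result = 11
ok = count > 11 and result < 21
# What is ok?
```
Trace:
  count=19
  count=19, result=11
  count=19, result=11, ok=True

Final answer: True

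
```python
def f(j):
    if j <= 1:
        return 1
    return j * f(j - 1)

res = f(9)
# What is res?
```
Call trace:
f(j=9)
  f(j=8)
    f(j=7)
      f(j=6)
        f(j=5)
          f(j=4)
            f(j=3)
              f(j=2)
                f(j=1)
                -> return 1
              -> return 2
            -> return 6
          -> return 24
        -> return 120
      -> return 720
    -> return 5040
  -> return 40320
-> return 362880

Final answer: 362880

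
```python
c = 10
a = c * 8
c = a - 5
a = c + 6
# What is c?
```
Trace:
  c=10
  c=10, a=80
  c=75, a=80
  c=75, a=81

Final answer: 75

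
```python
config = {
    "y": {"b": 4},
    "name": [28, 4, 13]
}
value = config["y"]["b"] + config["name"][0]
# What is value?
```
Trace:
  config={'y': {'b': 4}, 'name': [28, 4, 13]}
  config={'y': {'b': 4}, 'name': [28, 4, 13]}, value=32

Final answer: 32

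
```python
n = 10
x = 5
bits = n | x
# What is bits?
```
Trace:
  n=10
  n=10, x=5
  n=10, x=5, bits=15

Final answer: 15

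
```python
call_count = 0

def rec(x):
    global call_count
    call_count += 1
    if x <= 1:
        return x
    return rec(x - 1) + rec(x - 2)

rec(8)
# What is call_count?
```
Call trace (a repeated sub-call is expanded the first time; later identical calls just restate its return value):
rec(x=8)
  rec(x=7)
    rec(x=6)
      rec(x=5)
        rec(x=4)
          rec(x=3)
            rec(x=2)
              rec(x=1)
              -> return 1
              rec(x=0)
              -> return 0
            -> return 1
            rec(x=1)
            -> return 1
          -> return 2
          rec(x=2) -> return 1  (same call as traced above)
        -> return 3
        rec(x=3) -> return 2  (same call as traced above)
      -> return 5
      rec(x=4) -> return 3  (same call as traced above)
    -> return 8
    rec(x=5) -> return 5  (same call as traced above)
  -> return 13
  rec(x=6) -> return 8  (same call as traced above)
-> return 21

call_count is incremented once per call, so count the calls in each subtree. Let C(x) = number of calls made by rec(x).
C(0) = C(1) = 1 (base case, no recursion); C(x) = 1 + C(x - 1) + C(x - 2) otherwise.
C(2) = 1 + C(1) + C(0) = 1 + 1 + 1 = 3
C(3) = 1 + C(2) + C(1) = 1 + 3 + 1 = 5
C(4) = 1 + C(3) + C(2) = 1 + 5 + 3 = 9
C(5) = 1 + C(4) + C(3) = 1 + 9 + 5 = 15
C(6) = 1 + C(5) + C(4) = 1 + 15 + 9 = 25
C(7) = 1 + C(6) + C(5) = 1 + 25 + 15 = 41
C(8) = 1 + C(7) + C(6) = 1 + 41 + 25 = 67
call_count = C(8) = 67

Final answer: 67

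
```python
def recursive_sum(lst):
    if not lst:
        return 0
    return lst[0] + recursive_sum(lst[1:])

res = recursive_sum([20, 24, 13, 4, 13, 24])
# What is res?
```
Call trace:
recursive_sum(lst=[20, 24, 13, 4, 13, 24])
  recursive_sum(lst=[24, 13, 4, 13, 24])
    recursive_sum(lst=[13, 4, 13, 24])
      recursive_sum(lst=[4, 13, 24])
        recursive_sum(lst=[13, 24])
          recursive_sum(lst=[24])
            recursive_sum(lst=[])
            -> return 0
          -> return 24
        -> return 37
      -> return 41
    -> return 54
  -> return 78
-> return 98

Final answer: 98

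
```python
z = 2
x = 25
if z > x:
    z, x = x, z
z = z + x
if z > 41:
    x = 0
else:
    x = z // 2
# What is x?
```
Trace:
  z=2
  z=2, x=25
  z=2, x=25
  z=27, x=25
  z=27, x=13

Final answer: 13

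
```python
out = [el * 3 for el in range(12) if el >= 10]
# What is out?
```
Trace:
  el=0
  el=1
  el=2
  el=3
  el=4
  el=5
  el=6
  el=7
  el=8
  el=9
  el=10
  el=11
  out=[30, 33]

Final answer: [30, 33]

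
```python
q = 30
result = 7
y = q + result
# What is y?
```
Trace:
  q=30
  q=30, result=7
  q=30, result=7, y=37

Final answer: 37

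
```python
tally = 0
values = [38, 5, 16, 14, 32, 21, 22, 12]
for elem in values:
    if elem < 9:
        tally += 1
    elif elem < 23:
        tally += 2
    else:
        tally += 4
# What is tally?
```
Trace:
  tally=0
  tally=4, elem=38
  tally=5, elem=5
  tally=7, elem=16
  tally=9, elem=14
  tally=13, elem=32
  tally=15, elem=21
  tally=17, elem=22
  tally=19, elem=12

Final answer: 19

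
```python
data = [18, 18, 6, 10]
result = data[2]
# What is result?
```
Trace:
  data=[18, 18, 6, 10]
  data=[18, 18, 6, 10], result=6

Final answer: 6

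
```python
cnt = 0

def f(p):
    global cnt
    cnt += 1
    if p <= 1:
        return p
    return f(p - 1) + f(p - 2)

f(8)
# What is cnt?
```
Call trace (a repeated sub-call is expanded the first time; later identical calls just restate its return value):
f(p=8)
  f(p=7)
    f(p=6)
      f(p=5)
        f(p=4)
          f(p=3)
            f(p=2)
              f(p=1)
              -> return 1
              f(p=0)
              -> return 0
            -> return 1
            f(p=1)
            -> return 1
          -> return 2
          f(p=2) -> return 1  (same call as traced above)
        -> return 3
        f(p=3) -> return 2  (same call as traced above)
      -> return 5
      f(p=4) -> return 3  (same call as traced above)
    -> return 8
    f(p=5) -> return 5  (same call as traced above)
  -> return 13
  f(p=6) -> return 8  (same call as traced above)
-> return 21

cnt is incremented once per call, so count the calls in each subtree. Let C(p) = number of calls made by f(p).
C(0) = C(1) = 1 (base case, no recursion); C(p) = 1 + C(p - 1) + C(p - 2) otherwise.
C(2) = 1 + C(1) + C(0) = 1 + 1 + 1 = 3
C(3) = 1 + C(2) + C(1) = 1 + 3 + 1 = 5
C(4) = 1 + C(3) + C(2) = 1 + 5 + 3 = 9
C(5) = 1 + C(4) + C(3) = 1 + 9 + 5 = 15
C(6) = 1 + C(5) + C(4) = 1 + 15 + 9 = 25
C(7) = 1 + C(6) + C(5) = 1 + 25 + 15 = 41
C(8) = 1 + C(7) + C(6) = 1 + 41 + 25 = 67
cnt = C(8) = 67

Final answer: 67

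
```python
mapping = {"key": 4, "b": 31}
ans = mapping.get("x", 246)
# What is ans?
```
Trace:
  mapping={'key': 4, 'b': 31}
  mapping={'key': 4, 'b': 31}, ans=246

Final answer: 246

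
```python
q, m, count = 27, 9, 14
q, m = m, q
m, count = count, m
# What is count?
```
Trace:
  q=27, m=9, count=14
  q=9, m=27, count=14
  q=9, m=14, count=27

Final answer: 27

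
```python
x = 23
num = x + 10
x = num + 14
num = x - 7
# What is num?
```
Trace:
  x=23
  x=23, num=33
  x=47, num=33
  x=47, num=40

Final answer: 40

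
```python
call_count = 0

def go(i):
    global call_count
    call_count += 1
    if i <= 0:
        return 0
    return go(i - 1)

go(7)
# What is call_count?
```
Call trace:
go(i=7)
  go(i=6)
    go(i=5)
      go(i=4)
        go(i=3)
          go(i=2)
            go(i=1)
              go(i=0)
              -> return 0
            -> return 0
          -> return 0
        -> return 0
      -> return 0
    -> return 0
  -> return 0
-> return 0

call_count is incremented once per call. go is entered once for each i = 7, 6, 5, 4, 3, 2, 1, 0 (the i <= 0 call returns without recursing), i.e. 7 + 1 calls.
call_count = 8

Final answer: 8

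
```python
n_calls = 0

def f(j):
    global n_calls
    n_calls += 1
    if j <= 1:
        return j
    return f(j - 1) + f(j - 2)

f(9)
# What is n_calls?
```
Call trace (a repeated sub-call is expanded the first time; later identical calls just restate its return value):
f(j=9)
  f(j=8)
    f(j=7)
      f(j=6)
        f(j=5)
          f(j=4)
            f(j=3)
              f(j=2)
                f(j=1)
                -> return 1
                f(j=0)
                -> return 0
              -> return 1
              f(j=1)
              -> return 1
            -> return 2
            f(j=2) -> return 1  (same call as traced above)
          -> return 3
          f(j=3) -> return 2  (same call as traced above)
        -> return 5
        f(j=4) -> return 3  (same call as traced above)
      -> return 8
      f(j=5) -> return 5  (same call as traced above)
    -> return 13
    f(j=6) -> return 8  (same call as traced above)
  -> return 21
  f(j=7) -> return 13  (same call as traced above)
-> return 34

n_calls is incremented once per call, so count the calls in each subtree. Let C(j) = number of calls made by f(j).
C(0) = C(1) = 1 (base case, no recursion); C(j) = 1 + C(j - 1) + C(j - 2) otherwise.
C(2) = 1 + C(1) + C(0) = 1 + 1 + 1 = 3
C(3) = 1 + C(2) + C(1) = 1 + 3 + 1 = 5
C(4) = 1 + C(3) + C(2) = 1 + 5 + 3 = 9
C(5) = 1 + C(4) + C(3) = 1 + 9 + 5 = 15
C(6) = 1 + C(5) + C(4) = 1 + 15 + 9 = 25
C(7) = 1 + C(6) + C(5) = 1 + 25 + 15 = 41
C(8) = 1 + C(7) + C(6) = 1 + 41 + 25 = 67
C(9) = 1 + C(8) + C(7) = 1 + 67 + 41 = 109
n_calls = C(9) = 109

Final answer: 109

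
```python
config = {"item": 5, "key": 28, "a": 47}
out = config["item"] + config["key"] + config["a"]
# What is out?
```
Trace:
  config={'item': 5, 'key': 28, 'a': 47}
  config={'item': 5, 'key': 28, 'a': 47}, out=80

Final answer: 80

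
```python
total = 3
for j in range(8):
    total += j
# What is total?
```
Trace:
  total=3
  total=3, j=0
  total=4, j=1
  total=6, j=2
  total=9, j=3
  total=13, j=4
  total=18, j=5
  total=24, j=6
  total=31, j=7

Final answer: 31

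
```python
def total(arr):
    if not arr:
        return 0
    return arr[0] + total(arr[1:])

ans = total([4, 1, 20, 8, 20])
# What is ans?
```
Call trace:
total(arr=[4, 1, 20, 8, 20])
  total(arr=[1, 20, 8, 20])
    total(arr=[20, 8, 20])
      total(arr=[8, 20])
        total(arr=[20])
          total(arr=[])
          -> return 0
        -> return 20
      -> return 28
    -> return 48
  -> return 49
-> return 53

Final answer: 53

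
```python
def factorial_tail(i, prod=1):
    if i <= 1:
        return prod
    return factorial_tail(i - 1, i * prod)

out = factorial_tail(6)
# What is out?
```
Call trace:
factorial_tail(i=6, prod=1)
  factorial_tail(i=5, prod=6)
    factorial_tail(i=4, prod=30)
      factorial_tail(i=3, prod=120)
        factorial_tail(i=2, prod=360)
          factorial_tail(i=1, prod=720)
          -> return 720
        -> return 720
      -> return 720
    -> return 720
  -> return 720
-> return 720

Final answer: 720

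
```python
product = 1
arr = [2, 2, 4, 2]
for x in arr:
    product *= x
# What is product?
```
Trace:
  product=1
  product=2, x=2
  product=4, x=2
  product=16, x=4
  product=32, x=2

Final answer: 32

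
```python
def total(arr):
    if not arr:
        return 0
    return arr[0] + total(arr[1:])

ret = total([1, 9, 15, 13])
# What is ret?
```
Call trace:
total(arr=[1, 9, 15, 13])
  total(arr=[9, 15, 13])
    total(arr=[15, 13])
      total(arr=[13])
        total(arr=[])
        -> return 0
      -> return 13
    -> return 28
  -> return 37
-> return 38

Final answer: 38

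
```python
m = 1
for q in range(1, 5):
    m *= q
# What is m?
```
Trace:
  m=1
  m=1, q=1
  m=2, q=2
  m=6, q=3
  m=24, q=4

Final answer: 24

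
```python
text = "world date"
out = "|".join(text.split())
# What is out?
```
Trace:
  text='world date'
  text='world date', out='world|date'

Final answer: 'world|date'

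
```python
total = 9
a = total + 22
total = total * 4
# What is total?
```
Trace:
  total=9
  total=9, a=31
  total=36, a=31

Final answer: 36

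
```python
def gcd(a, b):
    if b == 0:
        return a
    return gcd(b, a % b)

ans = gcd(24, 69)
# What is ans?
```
Call trace:
gcd(a=24, b=69)
  gcd(a=69, b=24)
    gcd(a=24, b=21)
      gcd(a=21, b=3)
        gcd(a=3, b=0)
        -> return 3
      -> return 3
    -> return 3
  -> return 3
-> return 3

Final answer: 3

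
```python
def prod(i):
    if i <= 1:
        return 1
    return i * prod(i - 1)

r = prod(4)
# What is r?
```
Call trace:
prod(i=4)
  prod(i=3)
    prod(i=2)
      prod(i=1)
      -> return 1
    -> return 2
  -> return 6
-> return 24

Final answer: 24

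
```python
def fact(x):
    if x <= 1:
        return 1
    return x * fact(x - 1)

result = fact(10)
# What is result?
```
Call trace:
fact(x=10)
  fact(x=9)
    fact(x=8)
      fact(x=7)
        fact(x=6)
          fact(x=5)
            fact(x=4)
              fact(x=3)
                fact(x=2)
                  fact(x=1)
                  -> return 1
                -> return 2
              -> return 6
            -> return 24
          -> return 120
        -> return 720
      -> return 5040
    -> return 40320
  -> return 362880
-> return 3628800

Final answer: 3628800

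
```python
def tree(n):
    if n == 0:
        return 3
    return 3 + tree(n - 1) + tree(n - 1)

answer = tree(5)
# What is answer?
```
Call trace (a repeated sub-call is expanded the first time; later identical calls just restate its return value):
tree(n=5)
  tree(n=4)
    tree(n=3)
      tree(n=2)
        tree(n=1)
          tree(n=0)
          -> return 3
          tree(n=0)
          -> return 3
        -> return 9
        tree(n=1) -> return 9  (same call as traced above)
      -> return 21
      tree(n=2) -> return 21  (same call as traced above)
    -> return 45
    tree(n=3) -> return 45  (same call as traced above)
  -> return 93
  tree(n=4) -> return 93  (same call as traced above)
-> return 189

Final answer: 189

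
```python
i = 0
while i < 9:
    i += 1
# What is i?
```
Trace:
  i=0
  i=1
  i=2
  i=3
  i=4
  i=5
  i=6
  i=7
  i=8
  i=9

Final answer: 9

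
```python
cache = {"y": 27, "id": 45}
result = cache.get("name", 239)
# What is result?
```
Trace:
  cache={'y': 27, 'id': 45}
  cache={'y': 27, 'id': 45}, result=239

Final answer: 239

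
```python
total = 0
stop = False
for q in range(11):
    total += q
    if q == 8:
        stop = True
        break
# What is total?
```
Trace:
  total=0
  total=0, stop=False
  total=0, stop=False, q=0
  total=1, stop=False, q=1
  total=3, stop=False, q=2
  total=6, stop=False, q=3
  total=10, stop=False, q=4
  total=15, stop=False, q=5
  total=21, stop=False, q=6
  total=28, stop=False, q=7
  total=36, stop=True, q=8

Final answer: 36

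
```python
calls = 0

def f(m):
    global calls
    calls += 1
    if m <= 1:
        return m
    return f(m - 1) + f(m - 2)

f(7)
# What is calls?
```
Call trace (a repeated sub-call is expanded the first time; later identical calls just restate its return value):
f(m=7)
  f(m=6)
    f(m=5)
      f(m=4)
        f(m=3)
          f(m=2)
            f(m=1)
            -> return 1
            f(m=0)
            -> return 0
          -> return 1
          f(m=1)
          -> return 1
        -> return 2
        f(m=2) -> return 1  (same call as traced above)
      -> return 3
      f(m=3) -> return 2  (same call as traced above)
    -> return 5
    f(m=4) -> return 3  (same call as traced above)
  -> return 8
  f(m=5) -> return 5  (same call as traced above)
-> return 13

calls is incremented once per call, so count the calls in each subtree. Let C(m) = number of calls made by f(m).
C(0) = C(1) = 1 (base case, no recursion); C(m) = 1 + C(m - 1) + C(m - 2) otherwise.
C(2) = 1 + C(1) + C(0) = 1 + 1 + 1 = 3
C(3) = 1 + C(2) + C(1) = 1 + 3 + 1 = 5
C(4) = 1 + C(3) + C(2) = 1 + 5 + 3 = 9
C(5) = 1 + C(4) + C(3) = 1 + 9 + 5 = 15
C(6) = 1 + C(5) + C(4) = 1 + 15 + 9 = 25
C(7) = 1 + C(6) + C(5) = 1 + 25 + 15 = 41
calls = C(7) = 41

Final answer: 41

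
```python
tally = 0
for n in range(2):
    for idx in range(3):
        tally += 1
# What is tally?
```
Trace:
  tally=0
  tally=1, n=0, idx=0
  tally=2, n=0, idx=1
  tally=3, n=0, idx=2
  tally=4, n=1, idx=0
  tally=5, n=1, idx=1
  tally=6, n=1, idx=2

Final answer: 6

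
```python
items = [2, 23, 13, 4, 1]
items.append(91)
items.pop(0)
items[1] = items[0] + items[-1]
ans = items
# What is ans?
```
Trace:
  items=[2, 23, 13, 4, 1]
  items=[2, 23, 13, 4, 1, 91]
  items=[23, 13, 4, 1, 91]
  items=[23, 114, 4, 1, 91]
  items=[23, 114, 4, 1, 91], ans=[23, 114, 4, 1, 91]

Final answer: [23, 114, 4, 1, 91]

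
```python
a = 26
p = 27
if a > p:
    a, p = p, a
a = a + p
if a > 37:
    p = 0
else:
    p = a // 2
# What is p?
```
Trace:
  a=26
  a=26, p=27
  a=26, p=27
  a=53, p=27
  a=53, p=0

Final answer: 0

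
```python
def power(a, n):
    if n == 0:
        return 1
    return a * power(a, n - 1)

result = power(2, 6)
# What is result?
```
Call trace:
power(a=2, n=6)
  power(a=2, n=5)
    power(a=2, n=4)
      power(a=2, n=3)
        power(a=2, n=2)
          power(a=2, n=1)
            power(a=2, n=0)
            -> return 1
          -> return 2
        -> return 4
      -> return 8
    -> return 16
  -> return 32
-> return 64

Final answer: 64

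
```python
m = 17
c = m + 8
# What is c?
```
Trace:
  m=17
  m=17, c=25

Final answer: 25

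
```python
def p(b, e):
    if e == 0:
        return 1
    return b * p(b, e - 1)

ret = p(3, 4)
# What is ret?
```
Call trace:
p(b=3, e=4)
  p(b=3, e=3)
    p(b=3, e=2)
      p(b=3, e=1)
        p(b=3, e=0)
        -> return 1
      -> return 3
    -> return 9
  -> return 27
-> return 81

Final answer: 81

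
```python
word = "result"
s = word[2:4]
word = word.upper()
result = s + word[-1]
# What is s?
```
Trace:
  word='result'
  word='result', s='su'
  word='RESULT', s='su'
  word='RESULT', s='su', result='suT'

Final answer: 'su'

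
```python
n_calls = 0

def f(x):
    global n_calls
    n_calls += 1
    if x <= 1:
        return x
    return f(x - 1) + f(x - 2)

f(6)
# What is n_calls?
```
Call trace (a repeated sub-call is expanded the first time; later identical calls just restate its return value):
f(x=6)
  f(x=5)
    f(x=4)
      f(x=3)
        f(x=2)
          f(x=1)
          -> return 1
          f(x=0)
          -> return 0
        -> return 1
        f(x=1)
        -> return 1
      -> return 2
      f(x=2) -> return 1  (same call as traced above)
    -> return 3
    f(x=3) -> return 2  (same call as traced above)
  -> return 5
  f(x=4) -> return 3  (same call as traced above)
-> return 8

n_calls is incremented once per call, so count the calls in each subtree. Let C(x) = number of calls made by f(x).
C(0) = C(1) = 1 (base case, no recursion); C(x) = 1 + C(x - 1) + C(x - 2) otherwise.
C(2) = 1 + C(1) + C(0) = 1 + 1 + 1 = 3
C(3) = 1 + C(2) + C(1) = 1 + 3 + 1 = 5
C(4) = 1 + C(3) + C(2) = 1 + 5 + 3 = 9
C(5) = 1 + C(4) + C(3) = 1 + 9 + 5 = 15
C(6) = 1 + C(5) + C(4) = 1 + 15 + 9 = 25
n_calls = C(6) = 25

Final answer: 25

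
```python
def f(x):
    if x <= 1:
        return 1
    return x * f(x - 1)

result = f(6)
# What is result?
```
Call trace:
f(x=6)
  f(x=5)
    f(x=4)
      f(x=3)
        f(x=2)
          f(x=1)
          -> return 1
        -> return 2
      -> return 6
    -> return 24
  -> return 120
-> return 720

Final answer: 720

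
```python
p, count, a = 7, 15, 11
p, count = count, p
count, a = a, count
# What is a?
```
Trace:
  p=7, count=15, a=11
  p=15, count=7, a=11
  p=15, count=11, a=7

Final answer: 7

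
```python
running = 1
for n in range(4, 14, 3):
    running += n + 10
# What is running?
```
Trace:
  running=1
  running=15, n=4
  running=32, n=7
  running=52, n=10
  running=75, n=13

Final answer: 75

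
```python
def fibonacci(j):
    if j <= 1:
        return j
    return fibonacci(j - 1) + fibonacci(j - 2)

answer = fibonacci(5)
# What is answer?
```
Call trace (a repeated sub-call is expanded the first time; later identical calls just restate its return value):
fibonacci(j=5)
  fibonacci(j=4)
    fibonacci(j=3)
      fibonacci(j=2)
        fibonacci(j=1)
        -> return 1
        fibonacci(j=0)
        -> return 0
      -> return 1
      fibonacci(j=1)
      -> return 1
    -> return 2
    fibonacci(j=2) -> return 1  (same call as traced above)
  -> return 3
  fibonacci(j=3) -> return 2  (same call as traced above)
-> return 5

Final answer: 5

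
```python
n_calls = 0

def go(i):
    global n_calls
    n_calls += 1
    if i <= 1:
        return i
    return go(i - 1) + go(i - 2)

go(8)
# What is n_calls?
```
Call trace (a repeated sub-call is expanded the first time; later identical calls just restate its return value):
go(i=8)
  go(i=7)
    go(i=6)
      go(i=5)
        go(i=4)
          go(i=3)
            go(i=2)
              go(i=1)
              -> return 1
              go(i=0)
              -> return 0
            -> return 1
            go(i=1)
            -> return 1
          -> return 2
          go(i=2) -> return 1  (same call as traced above)
        -> return 3
        go(i=3) -> return 2  (same call as traced above)
      -> return 5
      go(i=4) -> return 3  (same call as traced above)
    -> return 8
    go(i=5) -> return 5  (same call as traced above)
  -> return 13
  go(i=6) -> return 8  (same call as traced above)
-> return 21

n_calls is incremented once per call, so count the calls in each subtree. Let C(i) = number of calls made by go(i).
C(0) = C(1) = 1 (base case, no recursion); C(i) = 1 + C(i - 1) + C(i - 2) otherwise.
C(2) = 1 + C(1) + C(0) = 1 + 1 + 1 = 3
C(3) = 1 + C(2) + C(1) = 1 + 3 + 1 = 5
C(4) = 1 + C(3) + C(2) = 1 + 5 + 3 = 9
C(5) = 1 + C(4) + C(3) = 1 + 9 + 5 = 15
C(6) = 1 + C(5) + C(4) = 1 + 15 + 9 = 25
C(7) = 1 + C(6) + C(5) = 1 + 25 + 15 = 41
C(8) = 1 + C(7) + C(6) = 1 + 41 + 25 = 67
n_calls = C(8) = 67

Final answer: 67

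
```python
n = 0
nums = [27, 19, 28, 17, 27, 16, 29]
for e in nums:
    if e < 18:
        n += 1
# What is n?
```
Trace:
  n=0
  n=0, e=27
  n=0, e=19
  n=0, e=28
  n=1, e=17
  n=1, e=27
  n=2, e=16
  n=2, e=29

Final answer: 2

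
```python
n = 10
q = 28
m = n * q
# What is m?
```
Trace:
  n=10
  n=10, q=28
  n=10, q=28, m=280

Final answer: 280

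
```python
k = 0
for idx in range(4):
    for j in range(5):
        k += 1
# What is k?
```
Trace:
  k=0
  k=1, idx=0, j=0
  k=2, idx=0, j=1
  k=3, idx=0, j=2
  k=4, idx=0, j=3
  k=5, idx=0, j=4
  k=6, idx=1, j=0
  k=7, idx=1, j=1
  k=8, idx=1, j=2
  k=9, idx=1, j=3
  k=10, idx=1, j=4
  k=11, idx=2, j=0
  k=12, idx=2, j=1
  k=13, idx=2, j=2
  k=14, idx=2, j=3
  k=15, idx=2, j=4
  k=16, idx=3, j=0
  k=17, idx=3, j=1
  k=18, idx=3, j=2
  k=19, idx=3, j=3
  k=20, idx=3, j=4

Final answer: 20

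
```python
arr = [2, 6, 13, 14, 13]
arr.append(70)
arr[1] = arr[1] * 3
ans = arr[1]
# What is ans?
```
Trace:
  arr=[2, 6, 13, 14, 13]
  arr=[2, 6, 13, 14, 13, 70]
  arr=[2, 18, 13, 14, 13, 70]
  arr=[2, 18, 13, 14, 13, 70], ans=18

Final answer: 18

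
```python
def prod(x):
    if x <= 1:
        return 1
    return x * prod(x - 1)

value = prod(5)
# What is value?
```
Call trace:
prod(x=5)
  prod(x=4)
    prod(x=3)
      prod(x=2)
        prod(x=1)
        -> return 1
      -> return 2
    -> return 6
  -> return 24
-> return 120

Final answer: 120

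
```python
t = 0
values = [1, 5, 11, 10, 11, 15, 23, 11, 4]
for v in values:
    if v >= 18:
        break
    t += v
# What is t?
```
Trace:
  t=0
  t=1, v=1
  t=6, v=5
  t=17, v=11
  t=27, v=10
  t=38, v=11
  t=53, v=15
  t=53, v=23

Final answer: 53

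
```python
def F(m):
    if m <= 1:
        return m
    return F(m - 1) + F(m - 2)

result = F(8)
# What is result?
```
Call trace (a repeated sub-call is expanded the first time; later identical calls just restate its return value):
F(m=8)
  F(m=7)
    F(m=6)
      F(m=5)
        F(m=4)
          F(m=3)
            F(m=2)
              F(m=1)
              -> return 1
              F(m=0)
              -> return 0
            -> return 1
            F(m=1)
            -> return 1
          -> return 2
          F(m=2) -> return 1  (same call as traced above)
        -> return 3
        F(m=3) -> return 2  (same call as traced above)
      -> return 5
      F(m=4) -> return 3  (same call as traced above)
    -> return 8
    F(m=5) -> return 5  (same call as traced above)
  -> return 13
  F(m=6) -> return 8  (same call as traced above)
-> return 21

Final answer: 21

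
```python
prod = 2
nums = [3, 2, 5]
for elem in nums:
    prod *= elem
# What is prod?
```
Trace:
  prod=2
  prod=6, elem=3
  prod=12, elem=2
  prod=60, elem=5

Final answer: 60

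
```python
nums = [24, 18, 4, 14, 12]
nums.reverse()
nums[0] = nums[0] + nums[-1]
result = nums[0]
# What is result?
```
Trace:
  nums=[24, 18, 4, 14, 12]
  nums=[12, 14, 4, 18, 24]
  nums=[36, 14, 4, 18, 24]
  nums=[36, 14, 4, 18, 24], result=36

Final answer: 36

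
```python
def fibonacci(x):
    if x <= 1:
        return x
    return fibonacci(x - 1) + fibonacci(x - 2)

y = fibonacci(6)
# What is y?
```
Call trace (a repeated sub-call is expanded the first time; later identical calls just restate its return value):
fibonacci(x=6)
  fibonacci(x=5)
    fibonacci(x=4)
      fibonacci(x=3)
        fibonacci(x=2)
          fibonacci(x=1)
          -> return 1
          fibonacci(x=0)
          -> return 0
        -> return 1
        fibonacci(x=1)
        -> return 1
      -> return 2
      fibonacci(x=2) -> return 1  (same call as traced above)
    -> return 3
    fibonacci(x=3) -> return 2  (same call as traced above)
  -> return 5
  fibonacci(x=4) -> return 3  (same call as traced above)
-> return 8

Final answer: 8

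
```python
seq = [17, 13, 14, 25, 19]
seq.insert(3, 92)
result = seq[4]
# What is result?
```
Trace:
  seq=[17, 13, 14, 25, 19]
  seq=[17, 13, 14, 92, 25, 19]
  seq=[17, 13, 14, 92, 25, 19], result=25

Final answer: 25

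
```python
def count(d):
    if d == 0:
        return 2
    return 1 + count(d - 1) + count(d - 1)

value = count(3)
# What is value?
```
Call trace (a repeated sub-call is expanded the first time; later identical calls just restate its return value):
count(d=3)
  count(d=2)
    count(d=1)
      count(d=0)
      -> return 2
      count(d=0)
      -> return 2
    -> return 5
    count(d=1) -> return 5  (same call as traced above)
  -> return 11
  count(d=2) -> return 11  (same call as traced above)
-> return 23

Final answer: 23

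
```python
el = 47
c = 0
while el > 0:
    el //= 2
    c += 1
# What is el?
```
Trace:
  el=47
  el=47, c=0
  el=23, c=1
  el=11, c=2
  el=5, c=3
  el=2, c=4
  el=1, c=5
  el=0, c=6

Final answer: 0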